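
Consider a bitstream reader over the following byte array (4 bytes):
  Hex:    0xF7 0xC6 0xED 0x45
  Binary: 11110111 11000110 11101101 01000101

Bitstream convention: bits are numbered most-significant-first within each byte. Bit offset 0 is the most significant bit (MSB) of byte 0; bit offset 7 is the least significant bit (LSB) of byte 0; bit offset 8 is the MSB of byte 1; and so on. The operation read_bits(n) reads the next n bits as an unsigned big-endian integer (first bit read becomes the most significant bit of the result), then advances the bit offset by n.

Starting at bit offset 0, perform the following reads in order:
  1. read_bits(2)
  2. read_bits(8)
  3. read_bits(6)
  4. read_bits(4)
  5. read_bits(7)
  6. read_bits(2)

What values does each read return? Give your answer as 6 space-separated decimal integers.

Read 1: bits[0:2] width=2 -> value=3 (bin 11); offset now 2 = byte 0 bit 2; 30 bits remain
Read 2: bits[2:10] width=8 -> value=223 (bin 11011111); offset now 10 = byte 1 bit 2; 22 bits remain
Read 3: bits[10:16] width=6 -> value=6 (bin 000110); offset now 16 = byte 2 bit 0; 16 bits remain
Read 4: bits[16:20] width=4 -> value=14 (bin 1110); offset now 20 = byte 2 bit 4; 12 bits remain
Read 5: bits[20:27] width=7 -> value=106 (bin 1101010); offset now 27 = byte 3 bit 3; 5 bits remain
Read 6: bits[27:29] width=2 -> value=0 (bin 00); offset now 29 = byte 3 bit 5; 3 bits remain

Answer: 3 223 6 14 106 0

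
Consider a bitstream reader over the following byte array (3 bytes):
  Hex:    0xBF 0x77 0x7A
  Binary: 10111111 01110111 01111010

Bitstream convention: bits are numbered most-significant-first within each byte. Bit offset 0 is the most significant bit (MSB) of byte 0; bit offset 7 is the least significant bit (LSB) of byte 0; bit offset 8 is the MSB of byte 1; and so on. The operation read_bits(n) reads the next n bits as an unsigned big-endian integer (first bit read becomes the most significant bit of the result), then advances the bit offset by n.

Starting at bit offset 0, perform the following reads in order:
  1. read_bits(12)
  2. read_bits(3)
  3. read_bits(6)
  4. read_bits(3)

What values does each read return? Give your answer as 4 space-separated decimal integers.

Read 1: bits[0:12] width=12 -> value=3063 (bin 101111110111); offset now 12 = byte 1 bit 4; 12 bits remain
Read 2: bits[12:15] width=3 -> value=3 (bin 011); offset now 15 = byte 1 bit 7; 9 bits remain
Read 3: bits[15:21] width=6 -> value=47 (bin 101111); offset now 21 = byte 2 bit 5; 3 bits remain
Read 4: bits[21:24] width=3 -> value=2 (bin 010); offset now 24 = byte 3 bit 0; 0 bits remain

Answer: 3063 3 47 2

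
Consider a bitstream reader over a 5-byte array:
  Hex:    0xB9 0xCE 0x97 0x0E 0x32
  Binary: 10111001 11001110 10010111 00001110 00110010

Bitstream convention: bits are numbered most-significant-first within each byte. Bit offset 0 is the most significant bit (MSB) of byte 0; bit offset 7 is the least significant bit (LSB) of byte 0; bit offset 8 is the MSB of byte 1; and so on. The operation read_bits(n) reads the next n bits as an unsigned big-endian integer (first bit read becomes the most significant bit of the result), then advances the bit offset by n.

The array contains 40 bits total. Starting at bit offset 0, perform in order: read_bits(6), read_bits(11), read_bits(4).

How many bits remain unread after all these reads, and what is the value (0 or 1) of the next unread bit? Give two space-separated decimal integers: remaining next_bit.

Read 1: bits[0:6] width=6 -> value=46 (bin 101110); offset now 6 = byte 0 bit 6; 34 bits remain
Read 2: bits[6:17] width=11 -> value=925 (bin 01110011101); offset now 17 = byte 2 bit 1; 23 bits remain
Read 3: bits[17:21] width=4 -> value=2 (bin 0010); offset now 21 = byte 2 bit 5; 19 bits remain

Answer: 19 1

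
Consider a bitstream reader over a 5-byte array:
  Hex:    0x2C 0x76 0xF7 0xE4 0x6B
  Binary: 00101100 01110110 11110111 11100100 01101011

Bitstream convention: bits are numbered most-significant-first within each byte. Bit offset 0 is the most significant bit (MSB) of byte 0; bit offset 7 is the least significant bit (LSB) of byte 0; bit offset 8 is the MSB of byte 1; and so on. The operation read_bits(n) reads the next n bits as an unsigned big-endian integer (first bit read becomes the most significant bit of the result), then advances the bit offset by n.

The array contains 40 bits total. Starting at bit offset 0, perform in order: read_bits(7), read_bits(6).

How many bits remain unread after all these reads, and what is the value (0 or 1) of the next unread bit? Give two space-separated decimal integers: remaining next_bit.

Read 1: bits[0:7] width=7 -> value=22 (bin 0010110); offset now 7 = byte 0 bit 7; 33 bits remain
Read 2: bits[7:13] width=6 -> value=14 (bin 001110); offset now 13 = byte 1 bit 5; 27 bits remain

Answer: 27 1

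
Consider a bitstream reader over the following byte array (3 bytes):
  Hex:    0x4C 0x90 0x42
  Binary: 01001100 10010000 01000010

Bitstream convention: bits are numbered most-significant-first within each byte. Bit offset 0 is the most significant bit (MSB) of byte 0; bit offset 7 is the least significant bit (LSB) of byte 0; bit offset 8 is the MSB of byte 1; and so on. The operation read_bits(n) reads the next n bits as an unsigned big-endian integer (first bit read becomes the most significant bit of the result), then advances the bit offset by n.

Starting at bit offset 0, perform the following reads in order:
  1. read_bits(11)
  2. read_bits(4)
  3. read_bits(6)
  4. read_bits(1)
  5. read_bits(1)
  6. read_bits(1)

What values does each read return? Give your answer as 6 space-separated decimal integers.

Answer: 612 8 8 0 1 0

Derivation:
Read 1: bits[0:11] width=11 -> value=612 (bin 01001100100); offset now 11 = byte 1 bit 3; 13 bits remain
Read 2: bits[11:15] width=4 -> value=8 (bin 1000); offset now 15 = byte 1 bit 7; 9 bits remain
Read 3: bits[15:21] width=6 -> value=8 (bin 001000); offset now 21 = byte 2 bit 5; 3 bits remain
Read 4: bits[21:22] width=1 -> value=0 (bin 0); offset now 22 = byte 2 bit 6; 2 bits remain
Read 5: bits[22:23] width=1 -> value=1 (bin 1); offset now 23 = byte 2 bit 7; 1 bits remain
Read 6: bits[23:24] width=1 -> value=0 (bin 0); offset now 24 = byte 3 bit 0; 0 bits remain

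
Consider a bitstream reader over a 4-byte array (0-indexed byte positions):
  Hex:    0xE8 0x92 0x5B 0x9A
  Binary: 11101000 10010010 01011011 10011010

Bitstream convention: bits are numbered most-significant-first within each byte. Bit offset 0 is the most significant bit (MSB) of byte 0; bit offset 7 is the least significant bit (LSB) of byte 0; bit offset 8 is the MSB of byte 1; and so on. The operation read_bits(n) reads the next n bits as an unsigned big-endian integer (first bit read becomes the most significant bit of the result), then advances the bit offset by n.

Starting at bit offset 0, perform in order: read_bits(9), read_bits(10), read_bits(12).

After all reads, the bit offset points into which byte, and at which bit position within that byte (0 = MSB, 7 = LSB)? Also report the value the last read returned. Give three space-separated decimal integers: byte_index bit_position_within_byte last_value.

Read 1: bits[0:9] width=9 -> value=465 (bin 111010001); offset now 9 = byte 1 bit 1; 23 bits remain
Read 2: bits[9:19] width=10 -> value=146 (bin 0010010010); offset now 19 = byte 2 bit 3; 13 bits remain
Read 3: bits[19:31] width=12 -> value=3533 (bin 110111001101); offset now 31 = byte 3 bit 7; 1 bits remain

Answer: 3 7 3533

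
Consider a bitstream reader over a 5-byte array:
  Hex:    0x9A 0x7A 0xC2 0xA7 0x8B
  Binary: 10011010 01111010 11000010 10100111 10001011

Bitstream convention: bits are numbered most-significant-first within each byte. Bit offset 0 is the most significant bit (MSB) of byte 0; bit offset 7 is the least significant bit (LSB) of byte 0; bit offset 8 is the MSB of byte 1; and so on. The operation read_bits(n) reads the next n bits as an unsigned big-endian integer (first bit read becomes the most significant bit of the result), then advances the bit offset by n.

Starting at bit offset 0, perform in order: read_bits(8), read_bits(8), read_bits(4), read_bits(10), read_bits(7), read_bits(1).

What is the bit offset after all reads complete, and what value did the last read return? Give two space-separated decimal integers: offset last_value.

Answer: 38 0

Derivation:
Read 1: bits[0:8] width=8 -> value=154 (bin 10011010); offset now 8 = byte 1 bit 0; 32 bits remain
Read 2: bits[8:16] width=8 -> value=122 (bin 01111010); offset now 16 = byte 2 bit 0; 24 bits remain
Read 3: bits[16:20] width=4 -> value=12 (bin 1100); offset now 20 = byte 2 bit 4; 20 bits remain
Read 4: bits[20:30] width=10 -> value=169 (bin 0010101001); offset now 30 = byte 3 bit 6; 10 bits remain
Read 5: bits[30:37] width=7 -> value=113 (bin 1110001); offset now 37 = byte 4 bit 5; 3 bits remain
Read 6: bits[37:38] width=1 -> value=0 (bin 0); offset now 38 = byte 4 bit 6; 2 bits remain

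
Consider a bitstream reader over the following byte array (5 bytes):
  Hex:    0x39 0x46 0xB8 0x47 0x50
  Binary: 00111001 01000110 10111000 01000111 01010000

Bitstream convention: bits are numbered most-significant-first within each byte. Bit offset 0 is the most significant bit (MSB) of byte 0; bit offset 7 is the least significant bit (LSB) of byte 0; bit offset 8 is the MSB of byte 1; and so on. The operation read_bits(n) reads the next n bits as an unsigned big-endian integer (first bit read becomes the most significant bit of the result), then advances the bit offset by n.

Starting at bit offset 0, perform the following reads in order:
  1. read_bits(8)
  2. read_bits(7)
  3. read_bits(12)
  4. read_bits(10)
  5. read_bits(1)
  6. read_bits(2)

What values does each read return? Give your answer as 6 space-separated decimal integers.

Read 1: bits[0:8] width=8 -> value=57 (bin 00111001); offset now 8 = byte 1 bit 0; 32 bits remain
Read 2: bits[8:15] width=7 -> value=35 (bin 0100011); offset now 15 = byte 1 bit 7; 25 bits remain
Read 3: bits[15:27] width=12 -> value=1474 (bin 010111000010); offset now 27 = byte 3 bit 3; 13 bits remain
Read 4: bits[27:37] width=10 -> value=234 (bin 0011101010); offset now 37 = byte 4 bit 5; 3 bits remain
Read 5: bits[37:38] width=1 -> value=0 (bin 0); offset now 38 = byte 4 bit 6; 2 bits remain
Read 6: bits[38:40] width=2 -> value=0 (bin 00); offset now 40 = byte 5 bit 0; 0 bits remain

Answer: 57 35 1474 234 0 0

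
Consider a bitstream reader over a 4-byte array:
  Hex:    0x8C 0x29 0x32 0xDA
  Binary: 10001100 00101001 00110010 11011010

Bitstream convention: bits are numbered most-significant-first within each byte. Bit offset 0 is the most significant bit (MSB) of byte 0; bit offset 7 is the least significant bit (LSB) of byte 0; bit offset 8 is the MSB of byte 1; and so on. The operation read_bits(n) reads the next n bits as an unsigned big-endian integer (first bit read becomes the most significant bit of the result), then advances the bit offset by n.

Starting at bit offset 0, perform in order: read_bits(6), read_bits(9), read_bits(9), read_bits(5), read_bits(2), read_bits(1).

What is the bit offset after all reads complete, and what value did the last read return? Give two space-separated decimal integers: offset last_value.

Read 1: bits[0:6] width=6 -> value=35 (bin 100011); offset now 6 = byte 0 bit 6; 26 bits remain
Read 2: bits[6:15] width=9 -> value=20 (bin 000010100); offset now 15 = byte 1 bit 7; 17 bits remain
Read 3: bits[15:24] width=9 -> value=306 (bin 100110010); offset now 24 = byte 3 bit 0; 8 bits remain
Read 4: bits[24:29] width=5 -> value=27 (bin 11011); offset now 29 = byte 3 bit 5; 3 bits remain
Read 5: bits[29:31] width=2 -> value=1 (bin 01); offset now 31 = byte 3 bit 7; 1 bits remain
Read 6: bits[31:32] width=1 -> value=0 (bin 0); offset now 32 = byte 4 bit 0; 0 bits remain

Answer: 32 0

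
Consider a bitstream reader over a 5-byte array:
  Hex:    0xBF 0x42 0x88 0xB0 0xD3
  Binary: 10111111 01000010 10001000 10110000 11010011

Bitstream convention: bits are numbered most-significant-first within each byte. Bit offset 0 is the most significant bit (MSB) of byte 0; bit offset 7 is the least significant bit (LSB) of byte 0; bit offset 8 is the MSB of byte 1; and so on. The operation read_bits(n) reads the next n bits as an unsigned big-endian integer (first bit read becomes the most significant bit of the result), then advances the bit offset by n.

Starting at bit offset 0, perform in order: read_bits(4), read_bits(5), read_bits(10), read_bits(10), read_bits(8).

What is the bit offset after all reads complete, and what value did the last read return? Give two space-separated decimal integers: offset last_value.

Read 1: bits[0:4] width=4 -> value=11 (bin 1011); offset now 4 = byte 0 bit 4; 36 bits remain
Read 2: bits[4:9] width=5 -> value=30 (bin 11110); offset now 9 = byte 1 bit 1; 31 bits remain
Read 3: bits[9:19] width=10 -> value=532 (bin 1000010100); offset now 19 = byte 2 bit 3; 21 bits remain
Read 4: bits[19:29] width=10 -> value=278 (bin 0100010110); offset now 29 = byte 3 bit 5; 11 bits remain
Read 5: bits[29:37] width=8 -> value=26 (bin 00011010); offset now 37 = byte 4 bit 5; 3 bits remain

Answer: 37 26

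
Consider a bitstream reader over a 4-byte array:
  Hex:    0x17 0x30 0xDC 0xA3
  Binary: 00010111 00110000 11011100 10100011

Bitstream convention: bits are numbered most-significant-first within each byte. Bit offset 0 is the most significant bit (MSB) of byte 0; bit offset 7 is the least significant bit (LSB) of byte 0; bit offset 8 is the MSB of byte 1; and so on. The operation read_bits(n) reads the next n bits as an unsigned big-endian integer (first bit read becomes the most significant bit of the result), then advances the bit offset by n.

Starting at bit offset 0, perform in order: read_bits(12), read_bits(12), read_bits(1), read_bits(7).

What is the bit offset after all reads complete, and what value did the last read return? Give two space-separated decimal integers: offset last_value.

Answer: 32 35

Derivation:
Read 1: bits[0:12] width=12 -> value=371 (bin 000101110011); offset now 12 = byte 1 bit 4; 20 bits remain
Read 2: bits[12:24] width=12 -> value=220 (bin 000011011100); offset now 24 = byte 3 bit 0; 8 bits remain
Read 3: bits[24:25] width=1 -> value=1 (bin 1); offset now 25 = byte 3 bit 1; 7 bits remain
Read 4: bits[25:32] width=7 -> value=35 (bin 0100011); offset now 32 = byte 4 bit 0; 0 bits remain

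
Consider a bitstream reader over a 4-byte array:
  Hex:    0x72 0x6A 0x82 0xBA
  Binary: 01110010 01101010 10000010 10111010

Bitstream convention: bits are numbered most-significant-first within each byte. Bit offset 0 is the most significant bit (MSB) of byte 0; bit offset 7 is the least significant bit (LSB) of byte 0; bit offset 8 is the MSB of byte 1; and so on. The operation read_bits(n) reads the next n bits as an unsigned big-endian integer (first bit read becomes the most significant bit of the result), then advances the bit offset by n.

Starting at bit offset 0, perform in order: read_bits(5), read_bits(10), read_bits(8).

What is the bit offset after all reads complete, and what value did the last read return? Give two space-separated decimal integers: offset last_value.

Read 1: bits[0:5] width=5 -> value=14 (bin 01110); offset now 5 = byte 0 bit 5; 27 bits remain
Read 2: bits[5:15] width=10 -> value=309 (bin 0100110101); offset now 15 = byte 1 bit 7; 17 bits remain
Read 3: bits[15:23] width=8 -> value=65 (bin 01000001); offset now 23 = byte 2 bit 7; 9 bits remain

Answer: 23 65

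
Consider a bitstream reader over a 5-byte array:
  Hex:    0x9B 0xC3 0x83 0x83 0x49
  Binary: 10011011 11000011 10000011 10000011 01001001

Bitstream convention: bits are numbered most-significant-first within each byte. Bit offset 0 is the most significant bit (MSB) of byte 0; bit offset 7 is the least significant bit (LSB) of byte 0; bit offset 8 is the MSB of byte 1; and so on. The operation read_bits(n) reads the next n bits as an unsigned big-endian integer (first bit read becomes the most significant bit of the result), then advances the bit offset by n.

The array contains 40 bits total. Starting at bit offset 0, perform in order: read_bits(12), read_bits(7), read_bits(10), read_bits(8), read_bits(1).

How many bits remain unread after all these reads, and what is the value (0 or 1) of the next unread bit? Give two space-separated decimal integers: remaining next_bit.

Read 1: bits[0:12] width=12 -> value=2492 (bin 100110111100); offset now 12 = byte 1 bit 4; 28 bits remain
Read 2: bits[12:19] width=7 -> value=28 (bin 0011100); offset now 19 = byte 2 bit 3; 21 bits remain
Read 3: bits[19:29] width=10 -> value=112 (bin 0001110000); offset now 29 = byte 3 bit 5; 11 bits remain
Read 4: bits[29:37] width=8 -> value=105 (bin 01101001); offset now 37 = byte 4 bit 5; 3 bits remain
Read 5: bits[37:38] width=1 -> value=0 (bin 0); offset now 38 = byte 4 bit 6; 2 bits remain

Answer: 2 0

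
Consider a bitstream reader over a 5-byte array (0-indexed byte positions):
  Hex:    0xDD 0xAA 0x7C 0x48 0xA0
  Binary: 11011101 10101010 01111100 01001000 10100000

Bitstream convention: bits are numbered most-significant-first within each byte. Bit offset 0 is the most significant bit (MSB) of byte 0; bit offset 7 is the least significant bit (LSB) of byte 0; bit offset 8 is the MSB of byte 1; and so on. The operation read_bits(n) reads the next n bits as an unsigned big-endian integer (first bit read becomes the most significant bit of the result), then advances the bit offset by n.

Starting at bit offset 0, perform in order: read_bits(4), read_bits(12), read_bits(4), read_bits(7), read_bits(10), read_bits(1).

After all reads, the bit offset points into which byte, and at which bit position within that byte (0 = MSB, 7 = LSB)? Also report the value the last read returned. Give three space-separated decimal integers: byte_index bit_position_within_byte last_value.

Read 1: bits[0:4] width=4 -> value=13 (bin 1101); offset now 4 = byte 0 bit 4; 36 bits remain
Read 2: bits[4:16] width=12 -> value=3498 (bin 110110101010); offset now 16 = byte 2 bit 0; 24 bits remain
Read 3: bits[16:20] width=4 -> value=7 (bin 0111); offset now 20 = byte 2 bit 4; 20 bits remain
Read 4: bits[20:27] width=7 -> value=98 (bin 1100010); offset now 27 = byte 3 bit 3; 13 bits remain
Read 5: bits[27:37] width=10 -> value=276 (bin 0100010100); offset now 37 = byte 4 bit 5; 3 bits remain
Read 6: bits[37:38] width=1 -> value=0 (bin 0); offset now 38 = byte 4 bit 6; 2 bits remain

Answer: 4 6 0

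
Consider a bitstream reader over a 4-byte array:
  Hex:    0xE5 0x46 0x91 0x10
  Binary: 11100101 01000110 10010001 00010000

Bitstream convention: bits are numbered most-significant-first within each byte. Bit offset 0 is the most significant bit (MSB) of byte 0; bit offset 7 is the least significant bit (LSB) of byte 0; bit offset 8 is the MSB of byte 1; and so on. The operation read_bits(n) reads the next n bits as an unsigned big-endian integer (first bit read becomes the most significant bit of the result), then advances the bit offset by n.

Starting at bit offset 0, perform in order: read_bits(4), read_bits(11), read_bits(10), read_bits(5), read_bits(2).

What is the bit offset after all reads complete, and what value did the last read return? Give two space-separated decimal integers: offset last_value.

Answer: 32 0

Derivation:
Read 1: bits[0:4] width=4 -> value=14 (bin 1110); offset now 4 = byte 0 bit 4; 28 bits remain
Read 2: bits[4:15] width=11 -> value=675 (bin 01010100011); offset now 15 = byte 1 bit 7; 17 bits remain
Read 3: bits[15:25] width=10 -> value=290 (bin 0100100010); offset now 25 = byte 3 bit 1; 7 bits remain
Read 4: bits[25:30] width=5 -> value=4 (bin 00100); offset now 30 = byte 3 bit 6; 2 bits remain
Read 5: bits[30:32] width=2 -> value=0 (bin 00); offset now 32 = byte 4 bit 0; 0 bits remain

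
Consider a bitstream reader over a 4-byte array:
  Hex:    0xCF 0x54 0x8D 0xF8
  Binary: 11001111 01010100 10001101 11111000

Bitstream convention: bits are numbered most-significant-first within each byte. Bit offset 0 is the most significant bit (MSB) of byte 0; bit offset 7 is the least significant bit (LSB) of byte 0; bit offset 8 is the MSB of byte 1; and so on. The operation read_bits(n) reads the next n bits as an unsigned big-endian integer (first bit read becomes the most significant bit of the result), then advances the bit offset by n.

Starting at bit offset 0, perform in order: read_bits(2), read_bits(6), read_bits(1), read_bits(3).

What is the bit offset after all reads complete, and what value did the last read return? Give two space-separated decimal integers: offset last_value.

Answer: 12 5

Derivation:
Read 1: bits[0:2] width=2 -> value=3 (bin 11); offset now 2 = byte 0 bit 2; 30 bits remain
Read 2: bits[2:8] width=6 -> value=15 (bin 001111); offset now 8 = byte 1 bit 0; 24 bits remain
Read 3: bits[8:9] width=1 -> value=0 (bin 0); offset now 9 = byte 1 bit 1; 23 bits remain
Read 4: bits[9:12] width=3 -> value=5 (bin 101); offset now 12 = byte 1 bit 4; 20 bits remain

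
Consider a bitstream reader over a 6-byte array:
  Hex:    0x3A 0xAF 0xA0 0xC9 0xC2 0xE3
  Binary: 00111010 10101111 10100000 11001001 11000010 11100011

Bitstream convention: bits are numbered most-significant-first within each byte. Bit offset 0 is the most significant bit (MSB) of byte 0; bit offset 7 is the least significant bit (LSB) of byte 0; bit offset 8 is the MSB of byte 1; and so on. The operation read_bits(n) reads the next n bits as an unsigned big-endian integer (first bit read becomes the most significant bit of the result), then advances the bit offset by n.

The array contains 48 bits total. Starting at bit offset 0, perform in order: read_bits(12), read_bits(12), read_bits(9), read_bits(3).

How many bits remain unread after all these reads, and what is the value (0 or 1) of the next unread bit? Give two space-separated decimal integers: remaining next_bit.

Read 1: bits[0:12] width=12 -> value=938 (bin 001110101010); offset now 12 = byte 1 bit 4; 36 bits remain
Read 2: bits[12:24] width=12 -> value=4000 (bin 111110100000); offset now 24 = byte 3 bit 0; 24 bits remain
Read 3: bits[24:33] width=9 -> value=403 (bin 110010011); offset now 33 = byte 4 bit 1; 15 bits remain
Read 4: bits[33:36] width=3 -> value=4 (bin 100); offset now 36 = byte 4 bit 4; 12 bits remain

Answer: 12 0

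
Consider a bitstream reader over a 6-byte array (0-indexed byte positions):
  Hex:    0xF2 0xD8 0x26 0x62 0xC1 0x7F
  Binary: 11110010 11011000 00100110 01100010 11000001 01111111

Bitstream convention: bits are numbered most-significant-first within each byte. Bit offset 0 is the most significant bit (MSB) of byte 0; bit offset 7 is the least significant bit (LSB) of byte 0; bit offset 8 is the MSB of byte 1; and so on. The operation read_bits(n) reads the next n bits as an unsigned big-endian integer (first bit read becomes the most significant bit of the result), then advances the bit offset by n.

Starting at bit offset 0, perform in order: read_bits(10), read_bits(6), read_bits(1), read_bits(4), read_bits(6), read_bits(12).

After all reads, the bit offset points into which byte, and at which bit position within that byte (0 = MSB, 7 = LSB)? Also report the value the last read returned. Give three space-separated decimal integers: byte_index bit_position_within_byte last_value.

Answer: 4 7 352

Derivation:
Read 1: bits[0:10] width=10 -> value=971 (bin 1111001011); offset now 10 = byte 1 bit 2; 38 bits remain
Read 2: bits[10:16] width=6 -> value=24 (bin 011000); offset now 16 = byte 2 bit 0; 32 bits remain
Read 3: bits[16:17] width=1 -> value=0 (bin 0); offset now 17 = byte 2 bit 1; 31 bits remain
Read 4: bits[17:21] width=4 -> value=4 (bin 0100); offset now 21 = byte 2 bit 5; 27 bits remain
Read 5: bits[21:27] width=6 -> value=51 (bin 110011); offset now 27 = byte 3 bit 3; 21 bits remain
Read 6: bits[27:39] width=12 -> value=352 (bin 000101100000); offset now 39 = byte 4 bit 7; 9 bits remain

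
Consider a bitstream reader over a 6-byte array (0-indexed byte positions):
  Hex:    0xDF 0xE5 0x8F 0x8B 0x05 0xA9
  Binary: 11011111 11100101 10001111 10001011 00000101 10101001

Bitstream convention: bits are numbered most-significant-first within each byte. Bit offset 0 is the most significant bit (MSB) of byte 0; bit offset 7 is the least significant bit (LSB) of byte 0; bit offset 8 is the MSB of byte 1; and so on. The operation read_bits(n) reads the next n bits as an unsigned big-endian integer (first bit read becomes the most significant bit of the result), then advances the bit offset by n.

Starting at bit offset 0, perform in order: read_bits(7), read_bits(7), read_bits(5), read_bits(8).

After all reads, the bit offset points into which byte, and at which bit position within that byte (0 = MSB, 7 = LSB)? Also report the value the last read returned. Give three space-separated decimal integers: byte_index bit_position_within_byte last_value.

Read 1: bits[0:7] width=7 -> value=111 (bin 1101111); offset now 7 = byte 0 bit 7; 41 bits remain
Read 2: bits[7:14] width=7 -> value=121 (bin 1111001); offset now 14 = byte 1 bit 6; 34 bits remain
Read 3: bits[14:19] width=5 -> value=12 (bin 01100); offset now 19 = byte 2 bit 3; 29 bits remain
Read 4: bits[19:27] width=8 -> value=124 (bin 01111100); offset now 27 = byte 3 bit 3; 21 bits remain

Answer: 3 3 124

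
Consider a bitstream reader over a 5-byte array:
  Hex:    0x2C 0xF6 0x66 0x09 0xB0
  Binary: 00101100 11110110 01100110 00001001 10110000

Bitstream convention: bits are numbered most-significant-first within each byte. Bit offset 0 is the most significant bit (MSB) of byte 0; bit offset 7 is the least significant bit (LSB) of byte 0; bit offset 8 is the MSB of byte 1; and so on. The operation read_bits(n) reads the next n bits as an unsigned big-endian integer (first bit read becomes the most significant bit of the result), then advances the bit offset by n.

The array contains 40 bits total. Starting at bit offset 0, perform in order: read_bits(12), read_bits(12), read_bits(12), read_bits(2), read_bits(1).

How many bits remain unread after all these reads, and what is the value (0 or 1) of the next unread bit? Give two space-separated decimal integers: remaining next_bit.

Answer: 1 0

Derivation:
Read 1: bits[0:12] width=12 -> value=719 (bin 001011001111); offset now 12 = byte 1 bit 4; 28 bits remain
Read 2: bits[12:24] width=12 -> value=1638 (bin 011001100110); offset now 24 = byte 3 bit 0; 16 bits remain
Read 3: bits[24:36] width=12 -> value=155 (bin 000010011011); offset now 36 = byte 4 bit 4; 4 bits remain
Read 4: bits[36:38] width=2 -> value=0 (bin 00); offset now 38 = byte 4 bit 6; 2 bits remain
Read 5: bits[38:39] width=1 -> value=0 (bin 0); offset now 39 = byte 4 bit 7; 1 bits remain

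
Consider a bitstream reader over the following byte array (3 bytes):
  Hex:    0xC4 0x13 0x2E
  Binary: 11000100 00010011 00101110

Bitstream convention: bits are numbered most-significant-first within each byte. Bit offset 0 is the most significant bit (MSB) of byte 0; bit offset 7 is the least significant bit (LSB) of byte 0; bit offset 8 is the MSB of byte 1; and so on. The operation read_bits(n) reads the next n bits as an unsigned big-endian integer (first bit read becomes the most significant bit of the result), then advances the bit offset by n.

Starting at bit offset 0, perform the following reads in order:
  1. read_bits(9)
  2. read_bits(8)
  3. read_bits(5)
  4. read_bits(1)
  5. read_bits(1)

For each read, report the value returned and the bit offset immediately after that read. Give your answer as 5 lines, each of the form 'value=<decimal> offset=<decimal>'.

Read 1: bits[0:9] width=9 -> value=392 (bin 110001000); offset now 9 = byte 1 bit 1; 15 bits remain
Read 2: bits[9:17] width=8 -> value=38 (bin 00100110); offset now 17 = byte 2 bit 1; 7 bits remain
Read 3: bits[17:22] width=5 -> value=11 (bin 01011); offset now 22 = byte 2 bit 6; 2 bits remain
Read 4: bits[22:23] width=1 -> value=1 (bin 1); offset now 23 = byte 2 bit 7; 1 bits remain
Read 5: bits[23:24] width=1 -> value=0 (bin 0); offset now 24 = byte 3 bit 0; 0 bits remain

Answer: value=392 offset=9
value=38 offset=17
value=11 offset=22
value=1 offset=23
value=0 offset=24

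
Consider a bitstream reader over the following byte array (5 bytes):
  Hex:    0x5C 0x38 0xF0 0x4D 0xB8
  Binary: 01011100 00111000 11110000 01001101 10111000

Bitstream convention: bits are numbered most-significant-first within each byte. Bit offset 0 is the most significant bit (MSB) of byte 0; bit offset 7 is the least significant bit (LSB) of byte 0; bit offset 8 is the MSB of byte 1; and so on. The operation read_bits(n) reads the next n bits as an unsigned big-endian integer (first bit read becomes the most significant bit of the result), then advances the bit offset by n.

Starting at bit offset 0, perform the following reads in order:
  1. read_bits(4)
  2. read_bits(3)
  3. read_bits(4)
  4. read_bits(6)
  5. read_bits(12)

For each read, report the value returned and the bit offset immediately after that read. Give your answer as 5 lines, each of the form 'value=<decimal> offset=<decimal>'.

Answer: value=5 offset=4
value=6 offset=7
value=1 offset=11
value=49 offset=17
value=3593 offset=29

Derivation:
Read 1: bits[0:4] width=4 -> value=5 (bin 0101); offset now 4 = byte 0 bit 4; 36 bits remain
Read 2: bits[4:7] width=3 -> value=6 (bin 110); offset now 7 = byte 0 bit 7; 33 bits remain
Read 3: bits[7:11] width=4 -> value=1 (bin 0001); offset now 11 = byte 1 bit 3; 29 bits remain
Read 4: bits[11:17] width=6 -> value=49 (bin 110001); offset now 17 = byte 2 bit 1; 23 bits remain
Read 5: bits[17:29] width=12 -> value=3593 (bin 111000001001); offset now 29 = byte 3 bit 5; 11 bits remain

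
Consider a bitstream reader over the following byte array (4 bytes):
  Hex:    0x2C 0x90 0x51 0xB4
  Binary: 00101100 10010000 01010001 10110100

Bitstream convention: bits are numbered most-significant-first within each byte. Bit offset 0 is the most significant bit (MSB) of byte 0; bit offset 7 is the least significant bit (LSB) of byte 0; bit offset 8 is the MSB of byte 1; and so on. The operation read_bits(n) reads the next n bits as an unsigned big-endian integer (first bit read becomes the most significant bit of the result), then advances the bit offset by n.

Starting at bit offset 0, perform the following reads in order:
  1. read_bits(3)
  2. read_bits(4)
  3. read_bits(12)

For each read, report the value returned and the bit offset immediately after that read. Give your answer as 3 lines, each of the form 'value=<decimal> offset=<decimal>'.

Read 1: bits[0:3] width=3 -> value=1 (bin 001); offset now 3 = byte 0 bit 3; 29 bits remain
Read 2: bits[3:7] width=4 -> value=6 (bin 0110); offset now 7 = byte 0 bit 7; 25 bits remain
Read 3: bits[7:19] width=12 -> value=1154 (bin 010010000010); offset now 19 = byte 2 bit 3; 13 bits remain

Answer: value=1 offset=3
value=6 offset=7
value=1154 offset=19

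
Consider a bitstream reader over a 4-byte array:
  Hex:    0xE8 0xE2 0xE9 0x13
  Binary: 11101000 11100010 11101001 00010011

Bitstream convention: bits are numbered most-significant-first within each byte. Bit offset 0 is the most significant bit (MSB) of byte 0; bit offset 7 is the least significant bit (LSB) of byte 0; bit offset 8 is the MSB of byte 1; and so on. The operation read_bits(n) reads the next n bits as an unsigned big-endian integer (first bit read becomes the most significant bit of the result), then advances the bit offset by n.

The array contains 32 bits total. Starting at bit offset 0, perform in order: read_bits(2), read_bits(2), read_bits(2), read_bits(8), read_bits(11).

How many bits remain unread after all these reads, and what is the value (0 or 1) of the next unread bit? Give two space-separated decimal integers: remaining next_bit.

Answer: 7 0

Derivation:
Read 1: bits[0:2] width=2 -> value=3 (bin 11); offset now 2 = byte 0 bit 2; 30 bits remain
Read 2: bits[2:4] width=2 -> value=2 (bin 10); offset now 4 = byte 0 bit 4; 28 bits remain
Read 3: bits[4:6] width=2 -> value=2 (bin 10); offset now 6 = byte 0 bit 6; 26 bits remain
Read 4: bits[6:14] width=8 -> value=56 (bin 00111000); offset now 14 = byte 1 bit 6; 18 bits remain
Read 5: bits[14:25] width=11 -> value=1490 (bin 10111010010); offset now 25 = byte 3 bit 1; 7 bits remain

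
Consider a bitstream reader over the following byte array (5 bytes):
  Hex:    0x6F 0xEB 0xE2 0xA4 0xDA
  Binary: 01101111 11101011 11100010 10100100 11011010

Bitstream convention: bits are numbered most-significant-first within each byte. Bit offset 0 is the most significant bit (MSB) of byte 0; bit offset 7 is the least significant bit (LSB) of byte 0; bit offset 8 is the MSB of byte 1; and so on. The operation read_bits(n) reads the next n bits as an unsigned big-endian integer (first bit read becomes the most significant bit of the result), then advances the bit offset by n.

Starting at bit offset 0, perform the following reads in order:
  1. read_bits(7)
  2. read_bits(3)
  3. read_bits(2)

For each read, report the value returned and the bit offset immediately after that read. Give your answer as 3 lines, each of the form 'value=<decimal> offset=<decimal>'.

Read 1: bits[0:7] width=7 -> value=55 (bin 0110111); offset now 7 = byte 0 bit 7; 33 bits remain
Read 2: bits[7:10] width=3 -> value=7 (bin 111); offset now 10 = byte 1 bit 2; 30 bits remain
Read 3: bits[10:12] width=2 -> value=2 (bin 10); offset now 12 = byte 1 bit 4; 28 bits remain

Answer: value=55 offset=7
value=7 offset=10
value=2 offset=12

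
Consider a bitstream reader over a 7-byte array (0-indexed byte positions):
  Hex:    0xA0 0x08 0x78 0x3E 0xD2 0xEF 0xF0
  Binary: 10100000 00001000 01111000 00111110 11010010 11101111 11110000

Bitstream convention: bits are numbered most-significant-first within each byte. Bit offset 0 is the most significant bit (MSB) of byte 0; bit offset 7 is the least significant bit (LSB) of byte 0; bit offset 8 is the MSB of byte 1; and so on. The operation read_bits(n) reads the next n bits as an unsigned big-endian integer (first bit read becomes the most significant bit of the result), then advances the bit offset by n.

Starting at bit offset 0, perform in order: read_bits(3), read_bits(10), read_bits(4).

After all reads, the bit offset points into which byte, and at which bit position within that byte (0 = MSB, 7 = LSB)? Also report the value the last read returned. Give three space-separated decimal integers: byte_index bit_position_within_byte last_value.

Read 1: bits[0:3] width=3 -> value=5 (bin 101); offset now 3 = byte 0 bit 3; 53 bits remain
Read 2: bits[3:13] width=10 -> value=1 (bin 0000000001); offset now 13 = byte 1 bit 5; 43 bits remain
Read 3: bits[13:17] width=4 -> value=0 (bin 0000); offset now 17 = byte 2 bit 1; 39 bits remain

Answer: 2 1 0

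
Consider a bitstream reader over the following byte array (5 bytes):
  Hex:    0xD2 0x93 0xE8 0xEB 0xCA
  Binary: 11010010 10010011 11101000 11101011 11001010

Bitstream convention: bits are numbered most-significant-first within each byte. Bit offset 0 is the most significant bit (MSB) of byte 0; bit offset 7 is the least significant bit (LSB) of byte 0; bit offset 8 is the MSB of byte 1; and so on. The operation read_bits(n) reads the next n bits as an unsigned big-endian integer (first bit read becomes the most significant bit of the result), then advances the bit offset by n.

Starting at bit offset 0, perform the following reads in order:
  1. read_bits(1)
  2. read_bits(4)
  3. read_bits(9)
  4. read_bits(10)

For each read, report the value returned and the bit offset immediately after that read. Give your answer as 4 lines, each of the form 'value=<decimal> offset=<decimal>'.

Read 1: bits[0:1] width=1 -> value=1 (bin 1); offset now 1 = byte 0 bit 1; 39 bits remain
Read 2: bits[1:5] width=4 -> value=10 (bin 1010); offset now 5 = byte 0 bit 5; 35 bits remain
Read 3: bits[5:14] width=9 -> value=164 (bin 010100100); offset now 14 = byte 1 bit 6; 26 bits remain
Read 4: bits[14:24] width=10 -> value=1000 (bin 1111101000); offset now 24 = byte 3 bit 0; 16 bits remain

Answer: value=1 offset=1
value=10 offset=5
value=164 offset=14
value=1000 offset=24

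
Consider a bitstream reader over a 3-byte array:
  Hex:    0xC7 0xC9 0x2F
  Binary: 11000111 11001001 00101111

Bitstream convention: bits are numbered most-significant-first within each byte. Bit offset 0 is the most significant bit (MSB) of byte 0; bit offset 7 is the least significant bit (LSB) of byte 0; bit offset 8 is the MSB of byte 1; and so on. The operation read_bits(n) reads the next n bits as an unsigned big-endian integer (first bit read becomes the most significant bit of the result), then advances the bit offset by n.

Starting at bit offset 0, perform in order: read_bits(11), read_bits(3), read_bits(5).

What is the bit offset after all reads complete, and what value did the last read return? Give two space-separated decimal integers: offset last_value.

Read 1: bits[0:11] width=11 -> value=1598 (bin 11000111110); offset now 11 = byte 1 bit 3; 13 bits remain
Read 2: bits[11:14] width=3 -> value=2 (bin 010); offset now 14 = byte 1 bit 6; 10 bits remain
Read 3: bits[14:19] width=5 -> value=9 (bin 01001); offset now 19 = byte 2 bit 3; 5 bits remain

Answer: 19 9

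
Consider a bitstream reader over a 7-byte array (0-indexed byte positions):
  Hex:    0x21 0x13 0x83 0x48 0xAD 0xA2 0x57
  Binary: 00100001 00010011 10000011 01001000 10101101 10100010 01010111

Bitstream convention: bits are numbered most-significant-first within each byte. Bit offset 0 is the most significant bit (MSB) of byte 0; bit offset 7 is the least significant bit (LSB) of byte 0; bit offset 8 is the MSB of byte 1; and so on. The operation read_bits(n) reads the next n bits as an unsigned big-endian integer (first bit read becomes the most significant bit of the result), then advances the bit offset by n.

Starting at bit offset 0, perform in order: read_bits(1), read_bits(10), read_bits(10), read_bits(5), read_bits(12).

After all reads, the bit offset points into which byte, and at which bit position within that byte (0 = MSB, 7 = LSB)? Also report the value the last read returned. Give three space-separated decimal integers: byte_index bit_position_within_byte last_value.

Read 1: bits[0:1] width=1 -> value=0 (bin 0); offset now 1 = byte 0 bit 1; 55 bits remain
Read 2: bits[1:11] width=10 -> value=264 (bin 0100001000); offset now 11 = byte 1 bit 3; 45 bits remain
Read 3: bits[11:21] width=10 -> value=624 (bin 1001110000); offset now 21 = byte 2 bit 5; 35 bits remain
Read 4: bits[21:26] width=5 -> value=13 (bin 01101); offset now 26 = byte 3 bit 2; 30 bits remain
Read 5: bits[26:38] width=12 -> value=555 (bin 001000101011); offset now 38 = byte 4 bit 6; 18 bits remain

Answer: 4 6 555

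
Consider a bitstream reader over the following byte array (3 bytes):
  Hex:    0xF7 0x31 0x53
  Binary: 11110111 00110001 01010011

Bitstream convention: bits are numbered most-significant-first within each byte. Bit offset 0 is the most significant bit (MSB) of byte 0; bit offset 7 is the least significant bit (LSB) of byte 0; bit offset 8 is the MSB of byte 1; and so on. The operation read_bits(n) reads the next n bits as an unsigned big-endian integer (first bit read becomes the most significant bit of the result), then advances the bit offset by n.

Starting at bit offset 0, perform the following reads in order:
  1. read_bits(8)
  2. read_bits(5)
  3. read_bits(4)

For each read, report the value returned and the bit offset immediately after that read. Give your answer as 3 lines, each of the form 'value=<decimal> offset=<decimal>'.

Read 1: bits[0:8] width=8 -> value=247 (bin 11110111); offset now 8 = byte 1 bit 0; 16 bits remain
Read 2: bits[8:13] width=5 -> value=6 (bin 00110); offset now 13 = byte 1 bit 5; 11 bits remain
Read 3: bits[13:17] width=4 -> value=2 (bin 0010); offset now 17 = byte 2 bit 1; 7 bits remain

Answer: value=247 offset=8
value=6 offset=13
value=2 offset=17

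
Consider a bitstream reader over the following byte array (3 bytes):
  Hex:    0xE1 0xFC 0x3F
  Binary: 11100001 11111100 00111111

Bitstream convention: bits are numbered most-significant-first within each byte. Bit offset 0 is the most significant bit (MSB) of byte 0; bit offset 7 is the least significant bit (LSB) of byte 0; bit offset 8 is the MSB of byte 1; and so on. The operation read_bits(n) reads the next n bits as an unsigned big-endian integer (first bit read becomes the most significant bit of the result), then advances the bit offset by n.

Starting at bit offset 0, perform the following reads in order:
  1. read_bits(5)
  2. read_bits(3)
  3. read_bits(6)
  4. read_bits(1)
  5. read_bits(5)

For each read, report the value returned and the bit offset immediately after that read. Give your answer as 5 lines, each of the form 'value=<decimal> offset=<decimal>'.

Answer: value=28 offset=5
value=1 offset=8
value=63 offset=14
value=0 offset=15
value=3 offset=20

Derivation:
Read 1: bits[0:5] width=5 -> value=28 (bin 11100); offset now 5 = byte 0 bit 5; 19 bits remain
Read 2: bits[5:8] width=3 -> value=1 (bin 001); offset now 8 = byte 1 bit 0; 16 bits remain
Read 3: bits[8:14] width=6 -> value=63 (bin 111111); offset now 14 = byte 1 bit 6; 10 bits remain
Read 4: bits[14:15] width=1 -> value=0 (bin 0); offset now 15 = byte 1 bit 7; 9 bits remain
Read 5: bits[15:20] width=5 -> value=3 (bin 00011); offset now 20 = byte 2 bit 4; 4 bits remain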